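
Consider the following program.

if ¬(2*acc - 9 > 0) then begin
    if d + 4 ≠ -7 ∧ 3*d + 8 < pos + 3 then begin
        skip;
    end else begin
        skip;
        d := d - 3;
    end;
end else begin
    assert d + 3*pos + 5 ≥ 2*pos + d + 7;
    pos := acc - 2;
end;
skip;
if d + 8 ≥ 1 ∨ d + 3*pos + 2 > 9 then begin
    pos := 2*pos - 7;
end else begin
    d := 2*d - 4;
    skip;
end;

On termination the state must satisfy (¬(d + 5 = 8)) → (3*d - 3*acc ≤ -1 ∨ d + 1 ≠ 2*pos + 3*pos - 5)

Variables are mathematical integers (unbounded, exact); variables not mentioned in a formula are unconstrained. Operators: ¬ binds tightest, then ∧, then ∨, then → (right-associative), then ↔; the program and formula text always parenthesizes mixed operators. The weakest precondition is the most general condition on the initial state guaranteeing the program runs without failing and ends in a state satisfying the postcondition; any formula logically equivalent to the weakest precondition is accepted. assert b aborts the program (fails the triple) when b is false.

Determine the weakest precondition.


Working backward. After the program, the postcondition (¬(d + 5 = 8)) → (3*d - 3*acc ≤ -1 ∨ d + 1 ≠ 2*pos + 3*pos - 5) must hold; in canonical form it is (¬(d = 3)) → (3*d ≤ 3*acc - 1 ∨ d ≠ 5*pos - 6).
Then branch requires (¬(d = 3)) → (3*d ≤ 3*acc - 1 ∨ d ≠ 10*pos - 41); else branch requires (¬(2*d = 7)) → (6*d ≤ 3*acc + 11 ∨ 2*d ≠ 5*pos - 2).
Before the if: ((d ≥ -7 ∨ d + 3*pos > 7) → ((¬(d = 3)) → (3*d ≤ 3*acc - 1 ∨ d ≠ 10*pos - 41))) ∧ ((¬(d ≥ -7 ∨ d + 3*pos > 7)) → ((¬(2*d = 7)) → (6*d ≤ 3*acc + 11 ∨ 2*d ≠ 5*pos - 2)))
Before skip: ((d ≥ -7 ∨ d + 3*pos > 7) → ((¬(d = 3)) → (3*d ≤ 3*acc - 1 ∨ d ≠ 10*pos - 41))) ∧ ((¬(d ≥ -7 ∨ d + 3*pos > 7)) → ((¬(2*d = 7)) → (6*d ≤ 3*acc + 11 ∨ 2*d ≠ 5*pos - 2)))
Then branch requires ((d ≠ -11 ∧ 3*d < pos - 5) → (((d ≥ -7 ∨ d + 3*pos > 7) → ((¬(d = 3)) → (3*d ≤ 3*acc - 1 ∨ d ≠ 10*pos - 41))) ∧ ((¬(d ≥ -7 ∨ d + 3*pos > 7)) → ((¬(2*d = 7)) → (6*d ≤ 3*acc + 11 ∨ 2*d ≠ 5*pos - 2))))) ∧ ((¬(d ≠ -11 ∧ 3*d < pos - 5)) → (((d ≥ -4 ∨ d + 3*pos > 10) → ((¬(d = 6)) → (3*d ≤ 3*acc + 8 ∨ d ≠ 10*pos - 38))) ∧ ((¬(d ≥ -4 ∨ d + 3*pos > 10)) → ((¬(2*d = 13)) → (6*d ≤ 3*acc + 29 ∨ 2*d ≠ 5*pos + 4))))); else branch requires pos ≥ 2 ∧ ((d ≥ -7 ∨ 3*acc + d > 13) → ((¬(d = 3)) → (3*d ≤ 3*acc - 1 ∨ d ≠ 10*acc - 61))) ∧ ((¬(d ≥ -7 ∨ 3*acc + d > 13)) → ((¬(2*d = 7)) → (6*d ≤ 3*acc + 11 ∨ 2*d ≠ 5*acc - 12))).
Before the if: ((¬(2*acc > 9)) → (((d ≠ -11 ∧ 3*d < pos - 5) → (((d ≥ -7 ∨ d + 3*pos > 7) → ((¬(d = 3)) → (3*d ≤ 3*acc - 1 ∨ d ≠ 10*pos - 41))) ∧ ((¬(d ≥ -7 ∨ d + 3*pos > 7)) → ((¬(2*d = 7)) → (6*d ≤ 3*acc + 11 ∨ 2*d ≠ 5*pos - 2))))) ∧ ((¬(d ≠ -11 ∧ 3*d < pos - 5)) → (((d ≥ -4 ∨ d + 3*pos > 10) → ((¬(d = 6)) → (3*d ≤ 3*acc + 8 ∨ d ≠ 10*pos - 38))) ∧ ((¬(d ≥ -4 ∨ d + 3*pos > 10)) → ((¬(2*d = 13)) → (6*d ≤ 3*acc + 29 ∨ 2*d ≠ 5*pos + 4))))))) ∧ (2*acc > 9 → (pos ≥ 2 ∧ ((d ≥ -7 ∨ 3*acc + d > 13) → ((¬(d = 3)) → (3*d ≤ 3*acc - 1 ∨ d ≠ 10*acc - 61))) ∧ ((¬(d ≥ -7 ∨ 3*acc + d > 13)) → ((¬(2*d = 7)) → (6*d ≤ 3*acc + 11 ∨ 2*d ≠ 5*acc - 12)))))
Answer: WP = ((¬(2*acc > 9)) → (((d ≠ -11 ∧ 3*d < pos - 5) → (((d ≥ -7 ∨ d + 3*pos > 7) → ((¬(d = 3)) → (3*d ≤ 3*acc - 1 ∨ d ≠ 10*pos - 41))) ∧ ((¬(d ≥ -7 ∨ d + 3*pos > 7)) → ((¬(2*d = 7)) → (6*d ≤ 3*acc + 11 ∨ 2*d ≠ 5*pos - 2))))) ∧ ((¬(d ≠ -11 ∧ 3*d < pos - 5)) → (((d ≥ -4 ∨ d + 3*pos > 10) → ((¬(d = 6)) → (3*d ≤ 3*acc + 8 ∨ d ≠ 10*pos - 38))) ∧ ((¬(d ≥ -4 ∨ d + 3*pos > 10)) → ((¬(2*d = 13)) → (6*d ≤ 3*acc + 29 ∨ 2*d ≠ 5*pos + 4))))))) ∧ (2*acc > 9 → (pos ≥ 2 ∧ ((d ≥ -7 ∨ 3*acc + d > 13) → ((¬(d = 3)) → (3*d ≤ 3*acc - 1 ∨ d ≠ 10*acc - 61))) ∧ ((¬(d ≥ -7 ∨ 3*acc + d > 13)) → ((¬(2*d = 7)) → (6*d ≤ 3*acc + 11 ∨ 2*d ≠ 5*acc - 12)))))


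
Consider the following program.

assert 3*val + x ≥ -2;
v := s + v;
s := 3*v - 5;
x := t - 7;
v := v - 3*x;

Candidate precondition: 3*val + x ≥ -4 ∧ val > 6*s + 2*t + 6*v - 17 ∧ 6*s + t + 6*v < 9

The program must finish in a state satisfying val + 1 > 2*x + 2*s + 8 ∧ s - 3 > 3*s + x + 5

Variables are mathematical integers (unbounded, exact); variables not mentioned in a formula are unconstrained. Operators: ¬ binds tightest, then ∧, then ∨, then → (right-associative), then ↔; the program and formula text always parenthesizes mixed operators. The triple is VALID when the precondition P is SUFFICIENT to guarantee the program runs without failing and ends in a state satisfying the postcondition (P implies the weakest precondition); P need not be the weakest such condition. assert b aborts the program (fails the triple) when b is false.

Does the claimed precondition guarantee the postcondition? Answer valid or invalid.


Working backward. After the program, the postcondition val + 1 > 2*x + 2*s + 8 ∧ s - 3 > 3*s + x + 5 must hold; in canonical form it is val > 2*s + 2*x + 7 ∧ 2*s + x < -8.
Before v := v - 3*x: val > 2*s + 2*x + 7 ∧ 2*s + x < -8
Before x := t - 7: val > 2*s + 2*t - 7 ∧ 2*s + t < -1
Before s := 3*v - 5: val > 2*t + 6*v - 17 ∧ t + 6*v < 9
Before v := s + v: val > 6*s + 2*t + 6*v - 17 ∧ 6*s + t + 6*v < 9
Before assert 3*val + x ≥ -2: 3*val + x ≥ -2 ∧ val > 6*s + 2*t + 6*v - 17 ∧ 6*s + t + 6*v < 9
The weakest precondition is 3*val + x ≥ -2 ∧ val > 6*s + 2*t + 6*v - 17 ∧ 6*s + t + 6*v < 9.
Check whether 3*val + x ≥ -4 ∧ val > 6*s + 2*t + 6*v - 17 ∧ 6*s + t + 6*v < 9 implies it.
Countermodel: at the initial state s = 0, t = 8, v = 0, val = 0, x = -4, the precondition holds but the weakest precondition fails.
Answer: invalid


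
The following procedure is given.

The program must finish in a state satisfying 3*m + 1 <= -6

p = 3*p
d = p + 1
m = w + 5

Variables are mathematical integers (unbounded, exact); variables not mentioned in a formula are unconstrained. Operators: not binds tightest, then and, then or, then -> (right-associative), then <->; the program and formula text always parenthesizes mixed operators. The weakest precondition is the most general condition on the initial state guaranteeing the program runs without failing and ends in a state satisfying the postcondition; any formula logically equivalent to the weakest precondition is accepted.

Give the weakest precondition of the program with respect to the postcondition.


Working backward. After the program, the postcondition 3*m + 1 <= -6 must hold; in canonical form it is 3*m <= -7.
Before m := w + 5: 3*w <= -22
Before d := p + 1: 3*w <= -22
Before p := 3*p: 3*w <= -22
Answer: WP = 3*w <= -22


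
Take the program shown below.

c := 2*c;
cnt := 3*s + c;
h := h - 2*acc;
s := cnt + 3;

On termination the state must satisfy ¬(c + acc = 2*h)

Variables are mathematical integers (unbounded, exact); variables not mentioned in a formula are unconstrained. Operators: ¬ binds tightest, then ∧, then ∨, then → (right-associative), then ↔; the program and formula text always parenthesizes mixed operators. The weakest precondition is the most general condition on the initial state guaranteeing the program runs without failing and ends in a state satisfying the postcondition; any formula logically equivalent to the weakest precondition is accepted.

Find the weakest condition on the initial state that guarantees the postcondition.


Working backward. After the program, the postcondition ¬(c + acc = 2*h) must hold; in canonical form it is ¬(acc + c = 2*h).
Before s := cnt + 3: ¬(acc + c = 2*h)
Before h := h - 2*acc: ¬(5*acc + c = 2*h)
Before cnt := 3*s + c: ¬(5*acc + c = 2*h)
Before c := 2*c: ¬(5*acc + 2*c = 2*h)
Answer: WP = ¬(5*acc + 2*c = 2*h)


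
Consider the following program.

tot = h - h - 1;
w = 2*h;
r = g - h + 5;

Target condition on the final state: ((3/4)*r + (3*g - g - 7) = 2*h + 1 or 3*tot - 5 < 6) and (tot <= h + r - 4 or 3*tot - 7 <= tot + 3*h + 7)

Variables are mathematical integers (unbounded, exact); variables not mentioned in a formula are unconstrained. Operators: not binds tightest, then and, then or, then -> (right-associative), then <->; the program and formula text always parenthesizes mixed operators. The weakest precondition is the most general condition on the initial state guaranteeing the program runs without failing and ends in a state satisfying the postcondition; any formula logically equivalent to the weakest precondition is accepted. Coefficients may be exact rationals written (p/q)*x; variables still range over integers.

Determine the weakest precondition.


Working backward. After the program, the postcondition ((3/4)*r + (3*g - g - 7) = 2*h + 1 or 3*tot - 5 < 6) and (tot <= h + r - 4 or 3*tot - 7 <= tot + 3*h + 7) must hold; in canonical form it is (2*g + (3/4)*r = 2*h + 8 or 3*tot < 11) and (tot <= h + r - 4 or 2*tot <= 3*h + 14).
Before r := g - h + 5: ((11/4)*g = (11/4)*h + 17/4 or 3*tot < 11) and (tot <= g + 1 or 2*tot <= 3*h + 14)
Before w := 2*h: ((11/4)*g = (11/4)*h + 17/4 or 3*tot < 11) and (tot <= g + 1 or 2*tot <= 3*h + 14)
Before tot := h - h - 1: g >= -2 or 3*h >= -16
Answer: WP = g >= -2 or 3*h >= -16


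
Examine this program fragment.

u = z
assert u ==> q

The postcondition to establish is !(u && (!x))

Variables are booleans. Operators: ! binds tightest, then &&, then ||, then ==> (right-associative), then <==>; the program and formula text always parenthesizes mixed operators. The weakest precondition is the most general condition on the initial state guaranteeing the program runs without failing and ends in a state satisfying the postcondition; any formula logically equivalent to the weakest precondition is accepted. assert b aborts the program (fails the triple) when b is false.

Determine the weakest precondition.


Working backward. After the program, !(u && (!x)) must hold.
Before assert u ==> q: (u ==> q) && (!(u && (!x)))
Before u := z: (z ==> q) && (!(z && (!x)))
Answer: WP = (z ==> q) && (!(z && (!x)))


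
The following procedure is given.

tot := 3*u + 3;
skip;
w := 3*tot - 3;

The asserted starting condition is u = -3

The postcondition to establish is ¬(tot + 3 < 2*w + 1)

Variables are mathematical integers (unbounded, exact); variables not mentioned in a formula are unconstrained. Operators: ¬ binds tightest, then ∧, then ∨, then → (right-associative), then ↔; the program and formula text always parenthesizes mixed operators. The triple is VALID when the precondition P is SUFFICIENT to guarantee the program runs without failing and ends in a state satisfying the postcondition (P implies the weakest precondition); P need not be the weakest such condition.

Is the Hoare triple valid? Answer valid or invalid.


Working backward. After the program, the postcondition ¬(tot + 3 < 2*w + 1) must hold; in canonical form it is ¬(tot < 2*w - 2).
Before w := 3*tot - 3: ¬(5*tot > 8)
Before skip: ¬(5*tot > 8)
Before tot := 3*u + 3: ¬(15*u > -7)
The weakest precondition is ¬(15*u > -7).
Check whether u = -3 implies it.
Every state satisfying the precondition satisfies the weakest precondition: the implication holds.
Answer: valid


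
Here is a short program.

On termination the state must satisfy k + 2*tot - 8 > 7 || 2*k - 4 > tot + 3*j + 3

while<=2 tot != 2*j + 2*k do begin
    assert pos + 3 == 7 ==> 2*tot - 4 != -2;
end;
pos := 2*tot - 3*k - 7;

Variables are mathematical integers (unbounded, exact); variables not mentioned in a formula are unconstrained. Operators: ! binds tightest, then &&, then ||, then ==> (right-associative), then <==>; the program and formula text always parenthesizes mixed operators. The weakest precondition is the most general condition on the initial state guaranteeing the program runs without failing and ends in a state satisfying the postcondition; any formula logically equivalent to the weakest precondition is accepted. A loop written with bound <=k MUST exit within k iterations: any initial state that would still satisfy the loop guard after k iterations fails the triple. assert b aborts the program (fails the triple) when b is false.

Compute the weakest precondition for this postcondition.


Working backward. After the program, the postcondition k + 2*tot - 8 > 7 || 2*k - 4 > tot + 3*j + 3 must hold; in canonical form it is k + 2*tot > 15 || 2*k > 3*j + tot + 7.
Before pos := 2*tot - 3*k - 7: k + 2*tot > 15 || 2*k > 3*j + tot + 7
Before the loop (bound <=2), unroll the exhaustion recursion (WP_0 = exit-now case; WP_j = one more guarded iteration, up to j = 2):
  WP_0: (!(tot != 2*j + 2*k)) && (k + 2*tot > 15 || 2*k > 3*j + tot + 7)
  WP_1: (tot != 2*j + 2*k ==> ((pos == 4 ==> 2*tot != 2) && (!(tot != 2*j + 2*k)) && (k + 2*tot > 15 || 2*k > 3*j + tot + 7))) && ((!(tot != 2*j + 2*k)) ==> (k + 2*tot > 15 || 2*k > 3*j + tot + 7))
  WP_2: (tot != 2*j + 2*k ==> ((pos == 4 ==> 2*tot != 2) && (tot != 2*j + 2*k ==> ((pos == 4 ==> 2*tot != 2) && (!(tot != 2*j + 2*k)) && (k + 2*tot > 15 || 2*k > 3*j + tot + 7))) && ((!(tot != 2*j + 2*k)) ==> (k + 2*tot > 15 || 2*k > 3*j + tot + 7)))) && ((!(tot != 2*j + 2*k)) ==> (k + 2*tot > 15 || 2*k > 3*j + tot + 7))
So before the loop: (tot != 2*j + 2*k ==> ((pos == 4 ==> 2*tot != 2) && (tot != 2*j + 2*k ==> ((pos == 4 ==> 2*tot != 2) && (!(tot != 2*j + 2*k)) && (k + 2*tot > 15 || 2*k > 3*j + tot + 7))) && ((!(tot != 2*j + 2*k)) ==> (k + 2*tot > 15 || 2*k > 3*j + tot + 7)))) && ((!(tot != 2*j + 2*k)) ==> (k + 2*tot > 15 || 2*k > 3*j + tot + 7))
Answer: WP = (tot != 2*j + 2*k ==> ((pos == 4 ==> 2*tot != 2) && (tot != 2*j + 2*k ==> ((pos == 4 ==> 2*tot != 2) && (!(tot != 2*j + 2*k)) && (k + 2*tot > 15 || 2*k > 3*j + tot + 7))) && ((!(tot != 2*j + 2*k)) ==> (k + 2*tot > 15 || 2*k > 3*j + tot + 7)))) && ((!(tot != 2*j + 2*k)) ==> (k + 2*tot > 15 || 2*k > 3*j + tot + 7))


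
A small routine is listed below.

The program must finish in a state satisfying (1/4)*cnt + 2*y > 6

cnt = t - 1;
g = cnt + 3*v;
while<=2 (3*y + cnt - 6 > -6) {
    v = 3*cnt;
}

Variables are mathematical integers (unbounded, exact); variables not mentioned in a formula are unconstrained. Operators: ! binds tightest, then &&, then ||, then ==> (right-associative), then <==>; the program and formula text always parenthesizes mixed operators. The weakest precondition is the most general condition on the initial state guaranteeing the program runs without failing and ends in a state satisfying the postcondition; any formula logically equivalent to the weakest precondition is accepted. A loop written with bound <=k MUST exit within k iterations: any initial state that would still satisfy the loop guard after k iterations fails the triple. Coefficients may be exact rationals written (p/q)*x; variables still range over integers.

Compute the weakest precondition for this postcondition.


Working backward. After the program, (1/4)*cnt + 2*y > 6 must hold.
Before the loop (bound <=2), unroll the exhaustion recursion (WP_0 = exit-now case; WP_j = one more guarded iteration, up to j = 2):
  WP_0: (!(cnt + 3*y > 0)) && (1/4)*cnt + 2*y > 6
  WP_1: (cnt + 3*y > 0 ==> ((!(cnt + 3*y > 0)) && (1/4)*cnt + 2*y > 6)) && ((!(cnt + 3*y > 0)) ==> (1/4)*cnt + 2*y > 6)
  WP_2: (cnt + 3*y > 0 ==> ((cnt + 3*y > 0 ==> ((!(cnt + 3*y > 0)) && (1/4)*cnt + 2*y > 6)) && ((!(cnt + 3*y > 0)) ==> (1/4)*cnt + 2*y > 6))) && ((!(cnt + 3*y > 0)) ==> (1/4)*cnt + 2*y > 6)
So before the loop: (cnt + 3*y > 0 ==> ((cnt + 3*y > 0 ==> ((!(cnt + 3*y > 0)) && (1/4)*cnt + 2*y > 6)) && ((!(cnt + 3*y > 0)) ==> (1/4)*cnt + 2*y > 6))) && ((!(cnt + 3*y > 0)) ==> (1/4)*cnt + 2*y > 6)
Before g := cnt + 3*v: (cnt + 3*y > 0 ==> ((cnt + 3*y > 0 ==> ((!(cnt + 3*y > 0)) && (1/4)*cnt + 2*y > 6)) && ((!(cnt + 3*y > 0)) ==> (1/4)*cnt + 2*y > 6))) && ((!(cnt + 3*y > 0)) ==> (1/4)*cnt + 2*y > 6)
Before cnt := t - 1: (t + 3*y > 1 ==> ((t + 3*y > 1 ==> ((!(t + 3*y > 1)) && (1/4)*t + 2*y > 25/4)) && ((!(t + 3*y > 1)) ==> (1/4)*t + 2*y > 25/4))) && ((!(t + 3*y > 1)) ==> (1/4)*t + 2*y > 25/4)
Answer: WP = (t + 3*y > 1 ==> ((t + 3*y > 1 ==> ((!(t + 3*y > 1)) && (1/4)*t + 2*y > 25/4)) && ((!(t + 3*y > 1)) ==> (1/4)*t + 2*y > 25/4))) && ((!(t + 3*y > 1)) ==> (1/4)*t + 2*y > 25/4)


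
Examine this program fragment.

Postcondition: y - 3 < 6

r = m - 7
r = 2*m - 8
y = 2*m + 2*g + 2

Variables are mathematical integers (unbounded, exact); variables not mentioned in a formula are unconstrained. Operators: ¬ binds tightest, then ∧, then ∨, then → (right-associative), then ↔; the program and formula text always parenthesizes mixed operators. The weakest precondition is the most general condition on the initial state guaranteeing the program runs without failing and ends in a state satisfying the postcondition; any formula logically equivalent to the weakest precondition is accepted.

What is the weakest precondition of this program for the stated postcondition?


Working backward. After the program, the postcondition y - 3 < 6 must hold; in canonical form it is y < 9.
Before y := 2*m + 2*g + 2: 2*g + 2*m < 7
Before r := 2*m - 8: 2*g + 2*m < 7
Before r := m - 7: 2*g + 2*m < 7
Answer: WP = 2*g + 2*m < 7


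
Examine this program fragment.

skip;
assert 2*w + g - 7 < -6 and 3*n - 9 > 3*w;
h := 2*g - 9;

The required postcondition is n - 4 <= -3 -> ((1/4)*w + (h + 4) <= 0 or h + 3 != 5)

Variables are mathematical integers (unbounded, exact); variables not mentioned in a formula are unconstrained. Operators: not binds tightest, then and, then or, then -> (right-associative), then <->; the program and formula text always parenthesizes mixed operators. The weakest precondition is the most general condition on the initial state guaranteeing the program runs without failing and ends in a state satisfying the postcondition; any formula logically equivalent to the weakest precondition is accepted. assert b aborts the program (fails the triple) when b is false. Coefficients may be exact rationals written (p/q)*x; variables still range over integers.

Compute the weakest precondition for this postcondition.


Working backward. After the program, the postcondition n - 4 <= -3 -> ((1/4)*w + (h + 4) <= 0 or h + 3 != 5) must hold; in canonical form it is n <= 1 -> (h + (1/4)*w <= -4 or h != 2).
Before h := 2*g - 9: n <= 1 -> (2*g + (1/4)*w <= 5 or 2*g != 11)
Before assert 2*w + g - 7 < -6 and 3*n - 9 > 3*w: g + 2*w < 1 and 3*n > 3*w + 9 and (n <= 1 -> (2*g + (1/4)*w <= 5 or 2*g != 11))
Before skip: g + 2*w < 1 and 3*n > 3*w + 9 and (n <= 1 -> (2*g + (1/4)*w <= 5 or 2*g != 11))
Answer: WP = g + 2*w < 1 and 3*n > 3*w + 9 and (n <= 1 -> (2*g + (1/4)*w <= 5 or 2*g != 11))


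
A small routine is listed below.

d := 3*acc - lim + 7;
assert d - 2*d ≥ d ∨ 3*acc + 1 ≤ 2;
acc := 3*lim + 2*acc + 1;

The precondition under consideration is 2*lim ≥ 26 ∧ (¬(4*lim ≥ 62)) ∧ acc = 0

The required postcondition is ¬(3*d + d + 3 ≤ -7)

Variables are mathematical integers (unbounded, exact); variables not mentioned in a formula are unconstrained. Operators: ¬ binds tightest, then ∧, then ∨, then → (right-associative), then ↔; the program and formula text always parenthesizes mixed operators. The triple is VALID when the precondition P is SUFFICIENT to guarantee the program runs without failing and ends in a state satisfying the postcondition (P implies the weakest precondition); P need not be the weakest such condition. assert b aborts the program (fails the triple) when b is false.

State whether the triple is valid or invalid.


Working backward. After the program, the postcondition ¬(3*d + d + 3 ≤ -7) must hold; in canonical form it is ¬(4*d ≤ -10).
Before acc := 3*lim + 2*acc + 1: ¬(4*d ≤ -10)
Before assert d - 2*d ≥ d ∨ 3*acc + 1 ≤ 2: (2*d ≤ 0 ∨ 3*acc ≤ 1) ∧ (¬(4*d ≤ -10))
Before d := 3*acc - lim + 7: (6*acc ≤ 2*lim - 14 ∨ 3*acc ≤ 1) ∧ (¬(12*acc ≤ 4*lim - 38))
The weakest precondition is (6*acc ≤ 2*lim - 14 ∨ 3*acc ≤ 1) ∧ (¬(12*acc ≤ 4*lim - 38)).
Check whether 2*lim ≥ 26 ∧ (¬(4*lim ≥ 62)) ∧ acc = 0 implies it.
Countermodel: at the initial state acc = 0, lim = 13, the precondition holds but the weakest precondition fails.
Answer: invalid


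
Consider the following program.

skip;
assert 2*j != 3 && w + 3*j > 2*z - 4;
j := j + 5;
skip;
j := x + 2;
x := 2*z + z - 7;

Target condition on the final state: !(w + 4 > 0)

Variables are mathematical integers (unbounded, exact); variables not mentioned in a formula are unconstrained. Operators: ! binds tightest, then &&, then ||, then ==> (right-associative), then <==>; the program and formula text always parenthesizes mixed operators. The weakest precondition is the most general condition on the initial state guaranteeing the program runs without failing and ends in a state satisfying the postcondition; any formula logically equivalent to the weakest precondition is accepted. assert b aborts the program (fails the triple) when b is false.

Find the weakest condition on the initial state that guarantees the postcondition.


Working backward. After the program, the postcondition !(w + 4 > 0) must hold; in canonical form it is !(w > -4).
Before x := 2*z + z - 7: !(w > -4)
Before j := x + 2: !(w > -4)
Before skip: !(w > -4)
Before j := j + 5: !(w > -4)
Before assert 2*j != 3 && w + 3*j > 2*z - 4: 2*j != 3 && 3*j + w > 2*z - 4 && (!(w > -4))
Before skip: 2*j != 3 && 3*j + w > 2*z - 4 && (!(w > -4))
Answer: WP = 2*j != 3 && 3*j + w > 2*z - 4 && (!(w > -4))


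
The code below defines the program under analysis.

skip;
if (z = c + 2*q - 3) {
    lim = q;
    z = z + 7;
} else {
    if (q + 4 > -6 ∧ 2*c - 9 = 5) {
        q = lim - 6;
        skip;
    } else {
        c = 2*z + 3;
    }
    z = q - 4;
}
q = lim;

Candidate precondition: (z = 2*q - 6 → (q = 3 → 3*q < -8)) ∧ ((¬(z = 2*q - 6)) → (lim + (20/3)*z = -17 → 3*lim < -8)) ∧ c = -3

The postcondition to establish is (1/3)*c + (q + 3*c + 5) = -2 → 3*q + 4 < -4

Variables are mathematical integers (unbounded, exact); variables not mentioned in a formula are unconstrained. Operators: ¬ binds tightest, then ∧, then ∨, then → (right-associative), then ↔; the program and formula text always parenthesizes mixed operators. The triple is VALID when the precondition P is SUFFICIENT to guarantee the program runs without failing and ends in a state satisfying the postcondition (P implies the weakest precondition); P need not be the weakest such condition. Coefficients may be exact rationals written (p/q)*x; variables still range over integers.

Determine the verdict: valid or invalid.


Working backward. After the program, the postcondition (1/3)*c + (q + 3*c + 5) = -2 → 3*q + 4 < -4 must hold; in canonical form it is (10/3)*c + q = -7 → 3*q < -8.
Before q := lim: (10/3)*c + lim = -7 → 3*lim < -8
Then branch requires (10/3)*c + q = -7 → 3*q < -8; else branch requires ((q > -10 ∧ 2*c = 14) → ((10/3)*c + lim = -7 → 3*lim < -8)) ∧ ((¬(q > -10 ∧ 2*c = 14)) → (lim + (20/3)*z = -17 → 3*lim < -8)).
Before the if: (z = c + 2*q - 3 → ((10/3)*c + q = -7 → 3*q < -8)) ∧ ((¬(z = c + 2*q - 3)) → (((q > -10 ∧ 2*c = 14) → ((10/3)*c + lim = -7 → 3*lim < -8)) ∧ ((¬(q > -10 ∧ 2*c = 14)) → (lim + (20/3)*z = -17 → 3*lim < -8))))
Before skip: (z = c + 2*q - 3 → ((10/3)*c + q = -7 → 3*q < -8)) ∧ ((¬(z = c + 2*q - 3)) → (((q > -10 ∧ 2*c = 14) → ((10/3)*c + lim = -7 → 3*lim < -8)) ∧ ((¬(q > -10 ∧ 2*c = 14)) → (lim + (20/3)*z = -17 → 3*lim < -8))))
The weakest precondition is (z = c + 2*q - 3 → ((10/3)*c + q = -7 → 3*q < -8)) ∧ ((¬(z = c + 2*q - 3)) → (((q > -10 ∧ 2*c = 14) → ((10/3)*c + lim = -7 → 3*lim < -8)) ∧ ((¬(q > -10 ∧ 2*c = 14)) → (lim + (20/3)*z = -17 → 3*lim < -8)))).
Check whether (z = 2*q - 6 → (q = 3 → 3*q < -8)) ∧ ((¬(z = 2*q - 6)) → (lim + (20/3)*z = -17 → 3*lim < -8)) ∧ c = -3 implies it.
Every state satisfying the precondition satisfies the weakest precondition: the implication holds.
Answer: valid


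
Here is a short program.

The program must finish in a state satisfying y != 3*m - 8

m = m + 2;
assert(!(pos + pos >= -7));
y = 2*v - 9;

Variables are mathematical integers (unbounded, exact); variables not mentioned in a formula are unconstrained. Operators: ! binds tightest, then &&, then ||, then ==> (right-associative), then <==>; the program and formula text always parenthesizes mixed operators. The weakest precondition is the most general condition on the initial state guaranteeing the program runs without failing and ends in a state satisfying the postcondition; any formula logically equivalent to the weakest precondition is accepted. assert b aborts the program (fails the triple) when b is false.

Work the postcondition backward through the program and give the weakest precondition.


Working backward. After the program, y != 3*m - 8 must hold.
Before y := 2*v - 9: 2*v != 3*m + 1
Before assert !(pos + pos >= -7): (!(2*pos >= -7)) && 2*v != 3*m + 1
Before m := m + 2: (!(2*pos >= -7)) && 2*v != 3*m + 7
Answer: WP = (!(2*pos >= -7)) && 2*v != 3*m + 7


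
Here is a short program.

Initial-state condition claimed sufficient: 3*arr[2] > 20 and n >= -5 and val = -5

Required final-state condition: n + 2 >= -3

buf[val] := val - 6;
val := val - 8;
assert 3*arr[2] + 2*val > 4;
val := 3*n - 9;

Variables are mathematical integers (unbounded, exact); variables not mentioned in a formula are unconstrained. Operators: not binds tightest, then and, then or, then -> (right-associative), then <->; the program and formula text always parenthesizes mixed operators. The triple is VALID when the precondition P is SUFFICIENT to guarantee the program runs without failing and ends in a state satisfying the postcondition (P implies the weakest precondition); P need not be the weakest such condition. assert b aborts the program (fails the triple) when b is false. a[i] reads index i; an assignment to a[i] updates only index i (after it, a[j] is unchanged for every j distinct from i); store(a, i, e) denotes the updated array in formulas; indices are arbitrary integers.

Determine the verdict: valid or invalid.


Working backward. After the program, the postcondition n + 2 >= -3 must hold; in canonical form it is n >= -5.
Before val := 3*n - 9: n >= -5
Before assert 3*arr[2] + 2*val > 4: 3*arr[2] + 2*val > 4 and n >= -5
Before val := val - 8: 3*arr[2] + 2*val > 20 and n >= -5
Before buf[val] := val - 6: 3*arr[2] + 2*val > 20 and n >= -5
The weakest precondition is 3*arr[2] + 2*val > 20 and n >= -5.
Check whether 3*arr[2] > 20 and n >= -5 and val = -5 implies it.
Countermodel: at the initial state arr = {[2] = 7, elsewhere 7}, n = -5, val = -5, the precondition holds but the weakest precondition fails.
Answer: invalid


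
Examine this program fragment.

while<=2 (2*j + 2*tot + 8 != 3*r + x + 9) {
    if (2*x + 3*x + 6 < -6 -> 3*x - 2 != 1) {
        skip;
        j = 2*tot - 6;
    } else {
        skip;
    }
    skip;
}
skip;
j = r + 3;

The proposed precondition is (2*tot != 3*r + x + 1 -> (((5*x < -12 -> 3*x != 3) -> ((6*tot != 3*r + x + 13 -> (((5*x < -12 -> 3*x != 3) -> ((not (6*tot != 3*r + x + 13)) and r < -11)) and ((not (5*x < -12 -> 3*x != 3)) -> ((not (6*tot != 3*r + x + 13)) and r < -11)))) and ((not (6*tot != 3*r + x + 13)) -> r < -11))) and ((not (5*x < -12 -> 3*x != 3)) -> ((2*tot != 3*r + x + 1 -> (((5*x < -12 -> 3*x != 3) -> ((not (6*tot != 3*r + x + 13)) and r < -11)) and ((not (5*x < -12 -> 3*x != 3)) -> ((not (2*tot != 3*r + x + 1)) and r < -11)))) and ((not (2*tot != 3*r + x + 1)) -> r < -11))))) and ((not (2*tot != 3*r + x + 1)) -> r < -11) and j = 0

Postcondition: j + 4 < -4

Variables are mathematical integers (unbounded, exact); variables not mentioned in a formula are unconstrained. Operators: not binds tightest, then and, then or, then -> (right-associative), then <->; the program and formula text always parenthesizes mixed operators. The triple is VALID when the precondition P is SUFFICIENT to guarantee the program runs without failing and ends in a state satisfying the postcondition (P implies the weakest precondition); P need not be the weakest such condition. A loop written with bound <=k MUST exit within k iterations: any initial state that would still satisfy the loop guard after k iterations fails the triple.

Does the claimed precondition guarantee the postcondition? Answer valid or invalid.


Working backward. After the program, the postcondition j + 4 < -4 must hold; in canonical form it is j < -8.
Before j := r + 3: r < -11
Before skip: r < -11
Before the loop (bound <=2), unroll the exhaustion recursion (WP_0 = exit-now case; WP_j = one more guarded iteration, up to j = 2):
  WP_0: (not (2*j + 2*tot != 3*r + x + 1)) and r < -11
  WP_1: (2*j + 2*tot != 3*r + x + 1 -> (((5*x < -12 -> 3*x != 3) -> ((not (6*tot != 3*r + x + 13)) and r < -11)) and ((not (5*x < -12 -> 3*x != 3)) -> ((not (2*j + 2*tot != 3*r + x + 1)) and r < -11)))) and ((not (2*j + 2*tot != 3*r + x + 1)) -> r < -11)
  WP_2: (2*j + 2*tot != 3*r + x + 1 -> (((5*x < -12 -> 3*x != 3) -> ((6*tot != 3*r + x + 13 -> (((5*x < -12 -> 3*x != 3) -> ((not (6*tot != 3*r + x + 13)) and r < -11)) and ((not (5*x < -12 -> 3*x != 3)) -> ((not (6*tot != 3*r + x + 13)) and r < -11)))) and ((not (6*tot != 3*r + x + 13)) -> r < -11))) and ((not (5*x < -12 -> 3*x != 3)) -> ((2*j + 2*tot != 3*r + x + 1 -> (((5*x < -12 -> 3*x != 3) -> ((not (6*tot != 3*r + x + 13)) and r < -11)) and ((not (5*x < -12 -> 3*x != 3)) -> ((not (2*j + 2*tot != 3*r + x + 1)) and r < -11)))) and ((not (2*j + 2*tot != 3*r + x + 1)) -> r < -11))))) and ((not (2*j + 2*tot != 3*r + x + 1)) -> r < -11)
So before the loop: (2*j + 2*tot != 3*r + x + 1 -> (((5*x < -12 -> 3*x != 3) -> ((6*tot != 3*r + x + 13 -> (((5*x < -12 -> 3*x != 3) -> ((not (6*tot != 3*r + x + 13)) and r < -11)) and ((not (5*x < -12 -> 3*x != 3)) -> ((not (6*tot != 3*r + x + 13)) and r < -11)))) and ((not (6*tot != 3*r + x + 13)) -> r < -11))) and ((not (5*x < -12 -> 3*x != 3)) -> ((2*j + 2*tot != 3*r + x + 1 -> (((5*x < -12 -> 3*x != 3) -> ((not (6*tot != 3*r + x + 13)) and r < -11)) and ((not (5*x < -12 -> 3*x != 3)) -> ((not (2*j + 2*tot != 3*r + x + 1)) and r < -11)))) and ((not (2*j + 2*tot != 3*r + x + 1)) -> r < -11))))) and ((not (2*j + 2*tot != 3*r + x + 1)) -> r < -11)
The weakest precondition is (2*j + 2*tot != 3*r + x + 1 -> (((5*x < -12 -> 3*x != 3) -> ((6*tot != 3*r + x + 13 -> (((5*x < -12 -> 3*x != 3) -> ((not (6*tot != 3*r + x + 13)) and r < -11)) and ((not (5*x < -12 -> 3*x != 3)) -> ((not (6*tot != 3*r + x + 13)) and r < -11)))) and ((not (6*tot != 3*r + x + 13)) -> r < -11))) and ((not (5*x < -12 -> 3*x != 3)) -> ((2*j + 2*tot != 3*r + x + 1 -> (((5*x < -12 -> 3*x != 3) -> ((not (6*tot != 3*r + x + 13)) and r < -11)) and ((not (5*x < -12 -> 3*x != 3)) -> ((not (2*j + 2*tot != 3*r + x + 1)) and r < -11)))) and ((not (2*j + 2*tot != 3*r + x + 1)) -> r < -11))))) and ((not (2*j + 2*tot != 3*r + x + 1)) -> r < -11).
Check whether (2*tot != 3*r + x + 1 -> (((5*x < -12 -> 3*x != 3) -> ((6*tot != 3*r + x + 13 -> (((5*x < -12 -> 3*x != 3) -> ((not (6*tot != 3*r + x + 13)) and r < -11)) and ((not (5*x < -12 -> 3*x != 3)) -> ((not (6*tot != 3*r + x + 13)) and r < -11)))) and ((not (6*tot != 3*r + x + 13)) -> r < -11))) and ((not (5*x < -12 -> 3*x != 3)) -> ((2*tot != 3*r + x + 1 -> (((5*x < -12 -> 3*x != 3) -> ((not (6*tot != 3*r + x + 13)) and r < -11)) and ((not (5*x < -12 -> 3*x != 3)) -> ((not (2*tot != 3*r + x + 1)) and r < -11)))) and ((not (2*tot != 3*r + x + 1)) -> r < -11))))) and ((not (2*tot != 3*r + x + 1)) -> r < -11) and j = 0 implies it.
Every state satisfying the precondition satisfies the weakest precondition: the implication holds.
Answer: valid


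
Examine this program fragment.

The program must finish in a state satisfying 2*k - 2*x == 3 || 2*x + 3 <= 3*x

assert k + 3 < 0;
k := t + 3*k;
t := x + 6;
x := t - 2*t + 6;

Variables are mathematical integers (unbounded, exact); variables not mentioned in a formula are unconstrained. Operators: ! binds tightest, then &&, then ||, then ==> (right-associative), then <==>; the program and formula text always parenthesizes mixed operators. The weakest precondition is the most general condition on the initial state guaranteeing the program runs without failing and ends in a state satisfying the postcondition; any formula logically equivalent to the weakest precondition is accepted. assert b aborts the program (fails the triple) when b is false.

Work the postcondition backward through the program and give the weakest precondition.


Working backward. After the program, the postcondition 2*k - 2*x == 3 || 2*x + 3 <= 3*x must hold; in canonical form it is 2*k == 2*x + 3 || x >= 3.
Before x := t - 2*t + 6: 2*k + 2*t == 15 || t <= 3
Before t := x + 6: 2*k + 2*x == 3 || x <= -3
Before k := t + 3*k: 6*k + 2*t + 2*x == 3 || x <= -3
Before assert k + 3 < 0: k < -3 && (6*k + 2*t + 2*x == 3 || x <= -3)
Answer: WP = k < -3 && (6*k + 2*t + 2*x == 3 || x <= -3)


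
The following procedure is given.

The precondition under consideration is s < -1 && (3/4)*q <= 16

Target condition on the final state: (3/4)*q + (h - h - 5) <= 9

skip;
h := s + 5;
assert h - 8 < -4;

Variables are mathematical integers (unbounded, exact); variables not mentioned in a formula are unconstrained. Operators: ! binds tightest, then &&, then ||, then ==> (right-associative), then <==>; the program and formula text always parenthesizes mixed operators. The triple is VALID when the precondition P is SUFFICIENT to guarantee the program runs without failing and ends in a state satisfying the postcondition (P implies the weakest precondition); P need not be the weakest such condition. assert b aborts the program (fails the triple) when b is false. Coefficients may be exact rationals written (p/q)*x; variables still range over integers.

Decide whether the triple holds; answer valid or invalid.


Working backward. After the program, the postcondition (3/4)*q + (h - h - 5) <= 9 must hold; in canonical form it is (3/4)*q <= 14.
Before assert h - 8 < -4: h < 4 && (3/4)*q <= 14
Before h := s + 5: s < -1 && (3/4)*q <= 14
Before skip: s < -1 && (3/4)*q <= 14
The weakest precondition is s < -1 && (3/4)*q <= 14.
Check whether s < -1 && (3/4)*q <= 16 implies it.
Countermodel: at the initial state q = 19, s = -2, the precondition holds but the weakest precondition fails.
Answer: invalid


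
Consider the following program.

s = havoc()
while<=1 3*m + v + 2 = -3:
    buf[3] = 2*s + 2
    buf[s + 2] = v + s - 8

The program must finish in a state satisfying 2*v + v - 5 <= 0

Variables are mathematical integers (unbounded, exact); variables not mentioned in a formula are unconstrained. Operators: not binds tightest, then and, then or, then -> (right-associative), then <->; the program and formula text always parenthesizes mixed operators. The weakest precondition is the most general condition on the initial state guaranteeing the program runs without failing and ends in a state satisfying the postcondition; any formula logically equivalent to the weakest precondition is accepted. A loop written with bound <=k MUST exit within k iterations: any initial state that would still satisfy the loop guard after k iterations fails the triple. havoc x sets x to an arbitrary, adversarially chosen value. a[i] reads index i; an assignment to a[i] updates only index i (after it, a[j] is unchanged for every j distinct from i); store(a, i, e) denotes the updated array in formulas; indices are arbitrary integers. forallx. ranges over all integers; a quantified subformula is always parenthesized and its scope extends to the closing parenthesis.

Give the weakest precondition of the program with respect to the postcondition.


Working backward. After the program, the postcondition 2*v + v - 5 <= 0 must hold; in canonical form it is 3*v <= 5.
Before the loop (bound <=1), unroll the exhaustion recursion (WP_0 = exit-now case; WP_j = one more guarded iteration, up to j = 1):
  WP_0: (not (3*m + v = -5)) and 3*v <= 5
  WP_1: (3*m + v = -5 -> ((not (3*m + v = -5)) and 3*v <= 5)) and ((not (3*m + v = -5)) -> 3*v <= 5)
So before the loop: (3*m + v = -5 -> ((not (3*m + v = -5)) and 3*v <= 5)) and ((not (3*m + v = -5)) -> 3*v <= 5)
Before havoc s: (3*m + v = -5 -> ((not (3*m + v = -5)) and 3*v <= 5)) and ((not (3*m + v = -5)) -> 3*v <= 5)
Answer: WP = (3*m + v = -5 -> ((not (3*m + v = -5)) and 3*v <= 5)) and ((not (3*m + v = -5)) -> 3*v <= 5)


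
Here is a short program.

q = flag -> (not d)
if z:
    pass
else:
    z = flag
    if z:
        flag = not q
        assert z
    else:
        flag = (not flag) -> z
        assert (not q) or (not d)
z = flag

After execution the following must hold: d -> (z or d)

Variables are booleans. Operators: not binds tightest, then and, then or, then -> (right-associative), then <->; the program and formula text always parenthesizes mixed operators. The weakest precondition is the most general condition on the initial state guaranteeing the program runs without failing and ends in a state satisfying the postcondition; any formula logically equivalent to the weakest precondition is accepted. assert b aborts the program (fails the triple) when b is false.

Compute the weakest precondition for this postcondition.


Working backward. After the program, d -> (z or d) must hold.
Before z := flag: d -> (flag or d)
Then branch requires d -> (flag or d); else branch requires (flag -> (flag and (d -> ((not q) or d)))) and ((not flag) -> (((not q) or (not d)) and (d -> (((not flag) -> flag) or d)))).
Before the if: (z -> (d -> (flag or d))) and ((not z) -> ((flag -> (flag and (d -> ((not q) or d)))) and ((not flag) -> (((not q) or (not d)) and (d -> (((not flag) -> flag) or d))))))
Before q := flag -> (not d): (z -> (d -> (flag or d))) and ((not z) -> ((flag -> (flag and (d -> ((not (flag -> (not d))) or d)))) and ((not flag) -> (((not (flag -> (not d))) or (not d)) and (d -> (((not flag) -> flag) or d))))))
Answer: WP = (z -> (d -> (flag or d))) and ((not z) -> ((flag -> (flag and (d -> ((not (flag -> (not d))) or d)))) and ((not flag) -> (((not (flag -> (not d))) or (not d)) and (d -> (((not flag) -> flag) or d))))))


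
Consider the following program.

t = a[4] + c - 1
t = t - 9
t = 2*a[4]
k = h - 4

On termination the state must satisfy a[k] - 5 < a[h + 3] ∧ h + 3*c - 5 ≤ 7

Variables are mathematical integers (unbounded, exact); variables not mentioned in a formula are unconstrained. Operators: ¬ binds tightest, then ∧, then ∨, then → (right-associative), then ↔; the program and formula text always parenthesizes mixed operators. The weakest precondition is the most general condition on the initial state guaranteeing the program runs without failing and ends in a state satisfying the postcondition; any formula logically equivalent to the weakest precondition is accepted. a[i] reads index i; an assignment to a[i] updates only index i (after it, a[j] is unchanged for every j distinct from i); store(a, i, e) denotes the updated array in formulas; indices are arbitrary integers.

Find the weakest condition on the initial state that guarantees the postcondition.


Working backward. After the program, the postcondition a[k] - 5 < a[h + 3] ∧ h + 3*c - 5 ≤ 7 must hold; in canonical form it is a[k] < a[h + 3] + 5 ∧ 3*c + h ≤ 12.
Before k := h - 4: a[h - 4] < a[h + 3] + 5 ∧ 3*c + h ≤ 12
Before t := 2*a[4]: a[h - 4] < a[h + 3] + 5 ∧ 3*c + h ≤ 12
Before t := t - 9: a[h - 4] < a[h + 3] + 5 ∧ 3*c + h ≤ 12
Before t := a[4] + c - 1: a[h - 4] < a[h + 3] + 5 ∧ 3*c + h ≤ 12
Answer: WP = a[h - 4] < a[h + 3] + 5 ∧ 3*c + h ≤ 12


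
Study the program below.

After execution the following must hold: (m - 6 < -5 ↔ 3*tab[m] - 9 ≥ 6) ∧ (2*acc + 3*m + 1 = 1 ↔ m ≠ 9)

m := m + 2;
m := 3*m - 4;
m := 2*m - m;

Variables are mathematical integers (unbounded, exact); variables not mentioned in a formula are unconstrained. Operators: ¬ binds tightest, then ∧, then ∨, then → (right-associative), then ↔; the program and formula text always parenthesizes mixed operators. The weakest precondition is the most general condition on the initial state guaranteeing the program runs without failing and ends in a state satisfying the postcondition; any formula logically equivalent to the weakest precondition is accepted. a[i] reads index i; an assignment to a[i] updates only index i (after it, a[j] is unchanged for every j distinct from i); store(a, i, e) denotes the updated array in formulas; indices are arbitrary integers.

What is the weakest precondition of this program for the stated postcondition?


Working backward. After the program, the postcondition (m - 6 < -5 ↔ 3*tab[m] - 9 ≥ 6) ∧ (2*acc + 3*m + 1 = 1 ↔ m ≠ 9) must hold; in canonical form it is (m < 1 ↔ 3*tab[m] ≥ 15) ∧ (2*acc + 3*m = 0 ↔ m ≠ 9).
Before m := 2*m - m: (m < 1 ↔ 3*tab[m] ≥ 15) ∧ (2*acc + 3*m = 0 ↔ m ≠ 9)
Before m := 3*m - 4: (3*m < 5 ↔ 3*tab[3*m - 4] ≥ 15) ∧ (2*acc + 9*m = 12 ↔ 3*m ≠ 13)
Before m := m + 2: (3*m < -1 ↔ 3*tab[3*m + 2] ≥ 15) ∧ (2*acc + 9*m = -6 ↔ 3*m ≠ 7)
Answer: WP = (3*m < -1 ↔ 3*tab[3*m + 2] ≥ 15) ∧ (2*acc + 9*m = -6 ↔ 3*m ≠ 7)
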